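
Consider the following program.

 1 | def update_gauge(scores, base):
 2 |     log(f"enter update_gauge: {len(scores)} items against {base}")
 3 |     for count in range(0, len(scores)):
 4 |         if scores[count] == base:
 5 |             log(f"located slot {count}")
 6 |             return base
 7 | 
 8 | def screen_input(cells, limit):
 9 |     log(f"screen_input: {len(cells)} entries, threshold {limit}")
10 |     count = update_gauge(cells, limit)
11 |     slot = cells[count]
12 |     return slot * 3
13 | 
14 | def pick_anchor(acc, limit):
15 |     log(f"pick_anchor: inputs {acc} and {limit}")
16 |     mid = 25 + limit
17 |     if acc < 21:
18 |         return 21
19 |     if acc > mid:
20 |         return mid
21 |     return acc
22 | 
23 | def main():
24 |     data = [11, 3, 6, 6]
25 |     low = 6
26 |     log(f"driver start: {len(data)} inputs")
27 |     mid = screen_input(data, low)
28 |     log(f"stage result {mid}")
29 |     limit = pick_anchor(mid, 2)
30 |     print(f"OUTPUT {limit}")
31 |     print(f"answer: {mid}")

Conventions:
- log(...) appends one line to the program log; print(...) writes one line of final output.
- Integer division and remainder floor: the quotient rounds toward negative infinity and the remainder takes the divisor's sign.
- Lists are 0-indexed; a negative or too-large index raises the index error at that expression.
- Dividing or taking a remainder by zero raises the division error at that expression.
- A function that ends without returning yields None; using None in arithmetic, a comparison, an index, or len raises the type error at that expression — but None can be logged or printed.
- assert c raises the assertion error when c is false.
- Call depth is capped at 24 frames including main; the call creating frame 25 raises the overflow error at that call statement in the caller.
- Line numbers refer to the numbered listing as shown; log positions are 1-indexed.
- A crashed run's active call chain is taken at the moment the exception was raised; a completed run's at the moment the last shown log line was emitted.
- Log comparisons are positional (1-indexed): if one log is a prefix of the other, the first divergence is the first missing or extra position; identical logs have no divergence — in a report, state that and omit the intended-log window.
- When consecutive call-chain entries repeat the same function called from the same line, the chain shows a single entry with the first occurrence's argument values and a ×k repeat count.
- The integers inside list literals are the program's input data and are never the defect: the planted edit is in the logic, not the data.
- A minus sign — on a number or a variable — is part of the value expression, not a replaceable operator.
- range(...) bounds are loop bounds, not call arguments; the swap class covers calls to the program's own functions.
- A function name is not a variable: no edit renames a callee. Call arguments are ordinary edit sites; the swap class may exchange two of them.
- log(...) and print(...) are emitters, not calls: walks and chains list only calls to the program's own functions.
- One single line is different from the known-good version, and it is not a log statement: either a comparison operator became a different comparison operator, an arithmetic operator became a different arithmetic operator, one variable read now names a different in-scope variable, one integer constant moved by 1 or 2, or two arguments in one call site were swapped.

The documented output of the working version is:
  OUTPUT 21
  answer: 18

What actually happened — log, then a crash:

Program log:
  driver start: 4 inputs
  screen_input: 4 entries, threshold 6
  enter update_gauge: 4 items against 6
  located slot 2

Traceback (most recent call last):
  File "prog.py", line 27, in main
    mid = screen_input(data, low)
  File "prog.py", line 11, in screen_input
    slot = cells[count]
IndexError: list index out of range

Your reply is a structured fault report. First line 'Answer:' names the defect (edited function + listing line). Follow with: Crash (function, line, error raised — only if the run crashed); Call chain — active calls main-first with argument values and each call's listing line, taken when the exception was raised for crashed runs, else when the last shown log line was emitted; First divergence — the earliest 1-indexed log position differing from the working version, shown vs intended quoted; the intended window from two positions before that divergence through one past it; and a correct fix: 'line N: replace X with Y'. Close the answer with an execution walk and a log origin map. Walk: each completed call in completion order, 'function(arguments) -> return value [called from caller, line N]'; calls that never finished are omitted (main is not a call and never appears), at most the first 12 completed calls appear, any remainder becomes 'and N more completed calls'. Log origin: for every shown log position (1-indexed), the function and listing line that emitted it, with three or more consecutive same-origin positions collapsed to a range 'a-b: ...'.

Answer: the defect is in update_gauge at line 6.
Core observation: The log ends early — 4 lines, where the working version next logs 'stage result 18'.
Crash: screen_input, line 11, IndexError.
Call chain: main -> screen_input([11, 3, 6, 6], 6) (called at line 27).
First divergence: position 5 (shown log ended at 4 lines; the working version continues: 'stage result 18').
Intended log window:
  3: enter update_gauge: 4 items against 6
  4: located slot 2
  5: stage result 18
  6: pick_anchor: inputs 18 and 2
Execution walk:
  update_gauge([11, 3, 6, 6], 6) -> 6  [called from screen_input, line 10]
Log origins:
  1 — main, line 26
  2 — screen_input, line 9
  3 — update_gauge, line 2
  4 — update_gauge, line 5
A correct fix: line 6: replace `base` with `count`.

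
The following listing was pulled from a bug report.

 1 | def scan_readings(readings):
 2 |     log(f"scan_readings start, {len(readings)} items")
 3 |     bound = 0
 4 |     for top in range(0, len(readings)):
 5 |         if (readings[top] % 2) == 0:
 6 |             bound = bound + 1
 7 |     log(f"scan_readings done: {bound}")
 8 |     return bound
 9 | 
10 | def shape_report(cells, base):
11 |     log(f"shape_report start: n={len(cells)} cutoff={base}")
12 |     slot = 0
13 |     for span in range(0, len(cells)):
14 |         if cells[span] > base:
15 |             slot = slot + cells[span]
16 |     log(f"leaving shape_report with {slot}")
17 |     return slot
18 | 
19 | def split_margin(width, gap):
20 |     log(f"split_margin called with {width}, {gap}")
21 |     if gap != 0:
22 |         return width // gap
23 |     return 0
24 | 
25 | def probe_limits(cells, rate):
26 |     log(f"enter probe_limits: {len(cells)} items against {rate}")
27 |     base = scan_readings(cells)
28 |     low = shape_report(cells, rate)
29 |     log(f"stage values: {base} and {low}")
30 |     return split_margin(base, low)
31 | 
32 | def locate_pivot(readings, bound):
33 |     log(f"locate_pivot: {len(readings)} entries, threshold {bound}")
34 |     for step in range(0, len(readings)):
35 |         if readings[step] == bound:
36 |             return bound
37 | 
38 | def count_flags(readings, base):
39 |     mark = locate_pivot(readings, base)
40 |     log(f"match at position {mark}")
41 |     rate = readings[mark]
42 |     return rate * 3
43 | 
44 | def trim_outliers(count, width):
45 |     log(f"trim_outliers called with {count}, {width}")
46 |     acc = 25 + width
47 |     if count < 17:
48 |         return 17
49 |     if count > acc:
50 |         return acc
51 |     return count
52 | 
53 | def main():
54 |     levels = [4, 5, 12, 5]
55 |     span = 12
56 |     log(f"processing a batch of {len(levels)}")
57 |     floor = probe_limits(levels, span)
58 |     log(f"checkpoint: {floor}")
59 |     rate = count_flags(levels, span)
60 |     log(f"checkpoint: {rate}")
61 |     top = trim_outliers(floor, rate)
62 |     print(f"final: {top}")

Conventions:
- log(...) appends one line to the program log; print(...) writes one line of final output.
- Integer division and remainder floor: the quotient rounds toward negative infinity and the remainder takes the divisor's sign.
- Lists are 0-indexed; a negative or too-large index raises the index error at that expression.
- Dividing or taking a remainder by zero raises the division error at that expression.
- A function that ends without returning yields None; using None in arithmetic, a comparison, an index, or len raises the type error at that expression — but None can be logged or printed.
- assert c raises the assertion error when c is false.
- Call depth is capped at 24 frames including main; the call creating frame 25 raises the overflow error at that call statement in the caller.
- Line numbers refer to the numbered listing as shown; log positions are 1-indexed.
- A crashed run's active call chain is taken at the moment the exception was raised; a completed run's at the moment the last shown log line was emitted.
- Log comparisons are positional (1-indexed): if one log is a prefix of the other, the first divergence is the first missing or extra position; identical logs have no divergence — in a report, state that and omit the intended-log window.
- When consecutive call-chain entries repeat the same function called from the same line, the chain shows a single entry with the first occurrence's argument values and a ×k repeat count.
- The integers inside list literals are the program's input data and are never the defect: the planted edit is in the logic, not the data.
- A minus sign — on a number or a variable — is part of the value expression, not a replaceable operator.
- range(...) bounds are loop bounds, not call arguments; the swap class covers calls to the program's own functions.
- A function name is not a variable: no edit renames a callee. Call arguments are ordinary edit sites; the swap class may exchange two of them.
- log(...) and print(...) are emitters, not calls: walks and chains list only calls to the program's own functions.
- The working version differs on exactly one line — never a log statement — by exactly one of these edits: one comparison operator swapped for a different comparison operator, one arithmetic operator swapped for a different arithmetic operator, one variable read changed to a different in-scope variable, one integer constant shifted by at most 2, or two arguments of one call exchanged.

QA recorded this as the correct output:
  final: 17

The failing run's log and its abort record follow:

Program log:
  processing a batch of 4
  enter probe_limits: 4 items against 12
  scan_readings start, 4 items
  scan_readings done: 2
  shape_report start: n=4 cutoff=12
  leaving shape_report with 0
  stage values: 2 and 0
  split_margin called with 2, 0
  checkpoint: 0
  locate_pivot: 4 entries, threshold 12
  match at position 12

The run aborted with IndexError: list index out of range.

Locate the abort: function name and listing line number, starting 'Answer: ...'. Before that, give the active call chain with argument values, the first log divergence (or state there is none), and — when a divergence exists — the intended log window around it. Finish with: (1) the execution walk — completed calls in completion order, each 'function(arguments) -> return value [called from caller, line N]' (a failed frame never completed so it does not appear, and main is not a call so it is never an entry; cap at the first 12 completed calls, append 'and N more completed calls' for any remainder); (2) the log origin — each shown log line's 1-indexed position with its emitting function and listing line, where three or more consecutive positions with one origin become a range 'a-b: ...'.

Answer: the error was raised in count_flags, line 41.
Key observation: Position 11 is the first bad log line: 'match at position 12' should read 'match at position 2'.
Call chain: main -> count_flags([4, 5, 12, 5], 12) (called at line 59).
First divergence: position 11; shown 'match at position 12' vs intended 'match at position 2'.
Intended log window:
  9: checkpoint: 0
  10: locate_pivot: 4 entries, threshold 12
  11: match at position 2
  12: checkpoint: 36
Execution walk:
  scan_readings([4, 5, 12, 5]) -> 2  [called from probe_limits, line 27]
  shape_report([4, 5, 12, 5], 12) -> 0  [called from probe_limits, line 28]
  split_margin(2, 0) -> 0  [called from probe_limits, line 30]
  probe_limits([4, 5, 12, 5], 12) -> 0  [called from main, line 57]
  locate_pivot([4, 5, 12, 5], 12) -> 12  [called from count_flags, line 39]
Origin of each log line:
  1 — main, line 56
  2 — probe_limits, line 26
  3 — scan_readings, line 2
  4 — scan_readings, line 7
  5 — shape_report, line 11
  6 — shape_report, line 16
  7 — probe_limits, line 29
  8 — split_margin, line 20
  9 — main, line 58
  10 — locate_pivot, line 33
  11 — count_flags, line 40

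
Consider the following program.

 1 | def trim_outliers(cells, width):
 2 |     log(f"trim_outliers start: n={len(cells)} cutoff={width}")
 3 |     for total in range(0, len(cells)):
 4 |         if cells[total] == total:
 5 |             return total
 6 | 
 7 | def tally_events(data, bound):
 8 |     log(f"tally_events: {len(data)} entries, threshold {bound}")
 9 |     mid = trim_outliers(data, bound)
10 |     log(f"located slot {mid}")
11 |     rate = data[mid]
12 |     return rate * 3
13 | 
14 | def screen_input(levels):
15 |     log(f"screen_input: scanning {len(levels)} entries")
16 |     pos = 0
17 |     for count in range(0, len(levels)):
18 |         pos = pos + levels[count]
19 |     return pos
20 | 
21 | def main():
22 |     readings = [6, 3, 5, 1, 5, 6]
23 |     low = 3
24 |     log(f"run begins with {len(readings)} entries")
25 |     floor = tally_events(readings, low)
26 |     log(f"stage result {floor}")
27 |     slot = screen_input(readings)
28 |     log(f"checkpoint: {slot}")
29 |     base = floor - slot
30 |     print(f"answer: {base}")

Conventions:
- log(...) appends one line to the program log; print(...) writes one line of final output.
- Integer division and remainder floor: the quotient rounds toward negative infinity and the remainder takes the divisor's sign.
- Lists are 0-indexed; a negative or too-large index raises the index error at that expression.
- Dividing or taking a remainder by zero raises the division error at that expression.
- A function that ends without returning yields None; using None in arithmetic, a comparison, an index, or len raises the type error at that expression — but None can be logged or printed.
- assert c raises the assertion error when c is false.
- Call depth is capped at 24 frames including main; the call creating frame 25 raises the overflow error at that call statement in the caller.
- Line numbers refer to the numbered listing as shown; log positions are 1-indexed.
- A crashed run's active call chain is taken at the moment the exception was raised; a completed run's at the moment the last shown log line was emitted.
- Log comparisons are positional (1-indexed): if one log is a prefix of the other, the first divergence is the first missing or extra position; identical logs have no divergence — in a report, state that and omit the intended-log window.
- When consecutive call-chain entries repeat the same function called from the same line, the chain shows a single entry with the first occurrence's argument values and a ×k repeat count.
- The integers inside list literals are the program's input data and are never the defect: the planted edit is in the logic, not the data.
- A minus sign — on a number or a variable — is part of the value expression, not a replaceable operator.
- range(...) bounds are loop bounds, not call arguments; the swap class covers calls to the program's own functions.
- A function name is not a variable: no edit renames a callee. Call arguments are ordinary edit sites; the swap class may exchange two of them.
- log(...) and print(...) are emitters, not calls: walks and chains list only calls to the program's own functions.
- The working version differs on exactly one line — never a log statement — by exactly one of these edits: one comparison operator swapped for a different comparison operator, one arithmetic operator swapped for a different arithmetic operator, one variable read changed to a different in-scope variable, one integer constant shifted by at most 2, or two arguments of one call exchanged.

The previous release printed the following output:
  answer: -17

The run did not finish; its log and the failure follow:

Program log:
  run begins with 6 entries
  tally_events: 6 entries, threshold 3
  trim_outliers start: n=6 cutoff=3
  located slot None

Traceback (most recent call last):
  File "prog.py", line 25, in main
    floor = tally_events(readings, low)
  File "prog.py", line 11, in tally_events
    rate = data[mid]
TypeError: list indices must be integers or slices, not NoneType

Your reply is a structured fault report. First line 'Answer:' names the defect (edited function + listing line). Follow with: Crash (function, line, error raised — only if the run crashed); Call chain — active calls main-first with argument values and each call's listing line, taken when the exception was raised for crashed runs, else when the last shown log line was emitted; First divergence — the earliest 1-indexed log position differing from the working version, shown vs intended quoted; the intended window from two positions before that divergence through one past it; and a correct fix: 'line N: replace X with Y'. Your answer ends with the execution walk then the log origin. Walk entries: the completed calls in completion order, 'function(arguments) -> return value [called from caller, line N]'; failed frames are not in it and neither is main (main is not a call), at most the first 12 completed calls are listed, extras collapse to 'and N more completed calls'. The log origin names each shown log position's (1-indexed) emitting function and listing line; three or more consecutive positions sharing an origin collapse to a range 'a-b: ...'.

Answer: the defect is in trim_outliers at line 4.
The tell: Log line 4 is where behavior first shows: 'located slot None' appears instead of 'located slot 1'.
Crash: tally_events, line 11, TypeError.
Call chain: main -> tally_events([6, 3, 5, 1, 5, 6], 3) (called at line 25).
First divergence: position 4; shown 'located slot None' vs intended 'located slot 1'.
Intended log window:
  2: tally_events: 6 entries, threshold 3
  3: trim_outliers start: n=6 cutoff=3
  4: located slot 1
  5: stage result 9
Execution walk:
  trim_outliers([6, 3, 5, 1, 5, 6], 3) -> None  [called from tally_events, line 9]
Log line origins:
  1 — main, line 24
  2 — tally_events, line 8
  3 — trim_outliers, line 2
  4 — tally_events, line 10
A correct fix: line 4: replace `cells[total] == total` with `cells[total] == width`.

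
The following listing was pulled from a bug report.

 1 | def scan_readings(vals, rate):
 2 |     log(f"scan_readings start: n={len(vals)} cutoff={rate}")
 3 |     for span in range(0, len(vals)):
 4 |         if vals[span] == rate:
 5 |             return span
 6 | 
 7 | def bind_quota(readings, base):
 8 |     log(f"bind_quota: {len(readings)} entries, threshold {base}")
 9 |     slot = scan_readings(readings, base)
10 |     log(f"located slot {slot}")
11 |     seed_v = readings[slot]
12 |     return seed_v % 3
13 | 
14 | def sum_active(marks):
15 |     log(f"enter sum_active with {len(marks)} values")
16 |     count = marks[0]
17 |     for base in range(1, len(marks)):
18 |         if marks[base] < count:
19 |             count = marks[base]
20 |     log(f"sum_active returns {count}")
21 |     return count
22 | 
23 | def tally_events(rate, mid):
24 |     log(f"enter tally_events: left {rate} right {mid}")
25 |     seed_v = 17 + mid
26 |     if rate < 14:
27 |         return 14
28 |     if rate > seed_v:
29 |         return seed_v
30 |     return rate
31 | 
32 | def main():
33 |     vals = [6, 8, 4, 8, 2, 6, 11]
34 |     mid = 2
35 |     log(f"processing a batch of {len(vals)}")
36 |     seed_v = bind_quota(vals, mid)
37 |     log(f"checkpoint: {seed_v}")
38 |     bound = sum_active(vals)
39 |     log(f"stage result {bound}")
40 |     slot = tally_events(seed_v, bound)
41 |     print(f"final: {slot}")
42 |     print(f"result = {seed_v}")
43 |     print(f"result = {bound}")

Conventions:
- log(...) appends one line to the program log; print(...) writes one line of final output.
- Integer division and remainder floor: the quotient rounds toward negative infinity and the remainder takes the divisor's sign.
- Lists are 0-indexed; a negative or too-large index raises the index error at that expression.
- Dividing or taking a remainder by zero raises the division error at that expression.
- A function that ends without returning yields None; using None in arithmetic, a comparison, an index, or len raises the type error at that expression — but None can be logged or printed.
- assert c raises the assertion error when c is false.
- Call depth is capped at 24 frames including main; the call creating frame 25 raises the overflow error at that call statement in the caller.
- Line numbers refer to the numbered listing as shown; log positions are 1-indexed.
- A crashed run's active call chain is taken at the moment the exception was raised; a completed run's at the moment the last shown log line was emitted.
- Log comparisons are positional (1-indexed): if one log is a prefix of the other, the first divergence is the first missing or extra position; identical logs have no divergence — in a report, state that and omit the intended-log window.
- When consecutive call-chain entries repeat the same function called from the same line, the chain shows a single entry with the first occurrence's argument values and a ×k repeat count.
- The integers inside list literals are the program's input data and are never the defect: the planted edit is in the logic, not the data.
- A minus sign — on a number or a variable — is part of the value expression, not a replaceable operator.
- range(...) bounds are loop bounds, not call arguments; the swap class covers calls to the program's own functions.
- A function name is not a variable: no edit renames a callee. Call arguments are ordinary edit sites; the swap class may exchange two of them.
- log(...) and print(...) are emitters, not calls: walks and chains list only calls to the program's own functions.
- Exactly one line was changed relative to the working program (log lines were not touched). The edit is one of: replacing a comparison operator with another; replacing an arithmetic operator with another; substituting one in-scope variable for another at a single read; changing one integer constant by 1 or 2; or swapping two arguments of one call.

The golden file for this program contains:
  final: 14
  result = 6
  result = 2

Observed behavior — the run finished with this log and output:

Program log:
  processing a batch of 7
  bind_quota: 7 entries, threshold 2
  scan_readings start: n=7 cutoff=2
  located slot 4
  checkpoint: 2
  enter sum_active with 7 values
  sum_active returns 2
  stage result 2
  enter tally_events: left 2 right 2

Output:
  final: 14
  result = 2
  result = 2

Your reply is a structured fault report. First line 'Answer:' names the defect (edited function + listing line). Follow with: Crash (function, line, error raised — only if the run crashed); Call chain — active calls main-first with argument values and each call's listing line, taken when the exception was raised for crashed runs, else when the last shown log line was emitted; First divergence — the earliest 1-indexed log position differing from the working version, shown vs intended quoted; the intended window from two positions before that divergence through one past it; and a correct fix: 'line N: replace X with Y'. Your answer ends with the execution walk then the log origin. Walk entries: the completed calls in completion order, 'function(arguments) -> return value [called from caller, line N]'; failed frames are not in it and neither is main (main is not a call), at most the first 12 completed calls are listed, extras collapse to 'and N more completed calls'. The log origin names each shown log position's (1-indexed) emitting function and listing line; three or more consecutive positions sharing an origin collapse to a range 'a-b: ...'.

Answer: the defect is in bind_quota at line 12.
Key fact: The log first diverges at position 5: the faulty run prints 'checkpoint: 2' where the working version prints 'checkpoint: 6'.
Call chain: main -> tally_events(2, 2) (called at line 40).
First divergence: position 5; shown 'checkpoint: 2' vs intended 'checkpoint: 6'.
Intended log window:
  3: scan_readings start: n=7 cutoff=2
  4: located slot 4
  5: checkpoint: 6
  6: enter sum_active with 7 values
Execution walk:
  scan_readings([6, 8, 4, 8, 2, 6, 11], 2) -> 4  [called from bind_quota, line 9]
  bind_quota([6, 8, 4, 8, 2, 6, 11], 2) -> 2  [called from main, line 36]
  sum_active([6, 8, 4, 8, 2, 6, 11]) -> 2  [called from main, line 38]
  tally_events(2, 2) -> 14  [called from main, line 40]
Log origins:
  1: from main, line 35
  2: from bind_quota, line 8
  3: from scan_readings, line 2
  4: from bind_quota, line 10
  5: from main, line 37
  6: from sum_active, line 15
  7: from sum_active, line 20
  8: from main, line 39
  9: from tally_events, line 24
A correct fix: line 12: replace `%` with `*`.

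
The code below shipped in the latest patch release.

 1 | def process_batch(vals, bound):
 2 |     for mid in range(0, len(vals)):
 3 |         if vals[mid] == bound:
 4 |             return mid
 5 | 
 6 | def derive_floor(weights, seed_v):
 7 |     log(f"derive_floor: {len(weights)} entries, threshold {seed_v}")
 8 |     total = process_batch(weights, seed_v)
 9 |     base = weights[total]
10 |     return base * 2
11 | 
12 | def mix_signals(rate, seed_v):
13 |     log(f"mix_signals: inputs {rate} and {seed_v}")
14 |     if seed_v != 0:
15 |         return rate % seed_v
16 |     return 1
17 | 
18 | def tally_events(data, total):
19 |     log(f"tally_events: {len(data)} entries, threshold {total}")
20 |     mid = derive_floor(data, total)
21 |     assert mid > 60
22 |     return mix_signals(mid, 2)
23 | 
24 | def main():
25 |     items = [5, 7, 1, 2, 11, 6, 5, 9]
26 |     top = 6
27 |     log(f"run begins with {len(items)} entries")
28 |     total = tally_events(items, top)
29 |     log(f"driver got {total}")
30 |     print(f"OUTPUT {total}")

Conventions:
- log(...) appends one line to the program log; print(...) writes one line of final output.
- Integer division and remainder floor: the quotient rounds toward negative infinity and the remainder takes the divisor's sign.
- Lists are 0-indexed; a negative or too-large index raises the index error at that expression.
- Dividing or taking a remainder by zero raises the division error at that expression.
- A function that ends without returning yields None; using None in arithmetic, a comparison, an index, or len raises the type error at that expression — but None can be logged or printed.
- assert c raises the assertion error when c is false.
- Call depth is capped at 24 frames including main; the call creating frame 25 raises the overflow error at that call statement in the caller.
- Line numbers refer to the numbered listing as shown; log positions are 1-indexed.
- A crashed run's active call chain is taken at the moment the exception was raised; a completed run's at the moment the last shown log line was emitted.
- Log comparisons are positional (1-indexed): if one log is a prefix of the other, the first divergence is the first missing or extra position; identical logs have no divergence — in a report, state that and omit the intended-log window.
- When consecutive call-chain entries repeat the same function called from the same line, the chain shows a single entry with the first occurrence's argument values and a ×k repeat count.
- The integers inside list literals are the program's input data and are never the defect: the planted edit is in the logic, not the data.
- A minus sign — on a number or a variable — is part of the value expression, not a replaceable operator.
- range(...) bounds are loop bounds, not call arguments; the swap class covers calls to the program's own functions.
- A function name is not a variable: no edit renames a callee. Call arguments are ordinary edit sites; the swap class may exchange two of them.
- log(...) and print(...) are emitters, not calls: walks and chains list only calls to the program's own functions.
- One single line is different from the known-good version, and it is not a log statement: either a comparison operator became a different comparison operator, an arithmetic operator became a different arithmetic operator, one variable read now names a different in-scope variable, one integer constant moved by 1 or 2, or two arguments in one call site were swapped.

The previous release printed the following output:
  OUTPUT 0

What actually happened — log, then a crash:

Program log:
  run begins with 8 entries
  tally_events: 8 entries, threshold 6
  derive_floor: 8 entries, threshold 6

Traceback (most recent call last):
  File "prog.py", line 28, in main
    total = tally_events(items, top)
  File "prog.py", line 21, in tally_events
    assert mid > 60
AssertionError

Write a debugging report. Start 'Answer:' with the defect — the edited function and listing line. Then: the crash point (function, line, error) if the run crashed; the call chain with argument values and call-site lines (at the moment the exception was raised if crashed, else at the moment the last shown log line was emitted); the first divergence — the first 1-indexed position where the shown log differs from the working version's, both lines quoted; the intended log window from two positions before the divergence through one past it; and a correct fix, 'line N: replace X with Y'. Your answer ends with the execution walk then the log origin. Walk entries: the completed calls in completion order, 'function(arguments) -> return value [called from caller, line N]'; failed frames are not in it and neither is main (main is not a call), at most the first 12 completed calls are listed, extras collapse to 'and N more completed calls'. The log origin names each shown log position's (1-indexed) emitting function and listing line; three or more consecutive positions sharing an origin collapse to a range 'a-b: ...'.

Answer: the defect is in tally_events at line 21.
The tell: The log ends early — 3 lines, where the working version next logs 'mix_signals: inputs 12 and 2'.
Crash: tally_events, line 21, AssertionError.
Call chain: main -> tally_events([5, 7, 1, 2, 11, 6, 5, 9], 6) (called at line 28).
First divergence: position 4; the shown log stops at 3 lines while the working version next logs 'mix_signals: inputs 12 and 2'.
Intended log window:
  2: tally_events: 8 entries, threshold 6
  3: derive_floor: 8 entries, threshold 6
  4: mix_signals: inputs 12 and 2
  5: driver got 0
Execution walk:
  process_batch([5, 7, 1, 2, 11, 6, 5, 9], 6) -> 5  [called from derive_floor, line 8]
  derive_floor([5, 7, 1, 2, 11, 6, 5, 9], 6) -> 12  [called from tally_events, line 20]
Log line origins:
  1: logged in main at line 27
  2: logged in tally_events at line 19
  3: logged in derive_floor at line 7
A correct fix: line 21: replace `>` with `<=`.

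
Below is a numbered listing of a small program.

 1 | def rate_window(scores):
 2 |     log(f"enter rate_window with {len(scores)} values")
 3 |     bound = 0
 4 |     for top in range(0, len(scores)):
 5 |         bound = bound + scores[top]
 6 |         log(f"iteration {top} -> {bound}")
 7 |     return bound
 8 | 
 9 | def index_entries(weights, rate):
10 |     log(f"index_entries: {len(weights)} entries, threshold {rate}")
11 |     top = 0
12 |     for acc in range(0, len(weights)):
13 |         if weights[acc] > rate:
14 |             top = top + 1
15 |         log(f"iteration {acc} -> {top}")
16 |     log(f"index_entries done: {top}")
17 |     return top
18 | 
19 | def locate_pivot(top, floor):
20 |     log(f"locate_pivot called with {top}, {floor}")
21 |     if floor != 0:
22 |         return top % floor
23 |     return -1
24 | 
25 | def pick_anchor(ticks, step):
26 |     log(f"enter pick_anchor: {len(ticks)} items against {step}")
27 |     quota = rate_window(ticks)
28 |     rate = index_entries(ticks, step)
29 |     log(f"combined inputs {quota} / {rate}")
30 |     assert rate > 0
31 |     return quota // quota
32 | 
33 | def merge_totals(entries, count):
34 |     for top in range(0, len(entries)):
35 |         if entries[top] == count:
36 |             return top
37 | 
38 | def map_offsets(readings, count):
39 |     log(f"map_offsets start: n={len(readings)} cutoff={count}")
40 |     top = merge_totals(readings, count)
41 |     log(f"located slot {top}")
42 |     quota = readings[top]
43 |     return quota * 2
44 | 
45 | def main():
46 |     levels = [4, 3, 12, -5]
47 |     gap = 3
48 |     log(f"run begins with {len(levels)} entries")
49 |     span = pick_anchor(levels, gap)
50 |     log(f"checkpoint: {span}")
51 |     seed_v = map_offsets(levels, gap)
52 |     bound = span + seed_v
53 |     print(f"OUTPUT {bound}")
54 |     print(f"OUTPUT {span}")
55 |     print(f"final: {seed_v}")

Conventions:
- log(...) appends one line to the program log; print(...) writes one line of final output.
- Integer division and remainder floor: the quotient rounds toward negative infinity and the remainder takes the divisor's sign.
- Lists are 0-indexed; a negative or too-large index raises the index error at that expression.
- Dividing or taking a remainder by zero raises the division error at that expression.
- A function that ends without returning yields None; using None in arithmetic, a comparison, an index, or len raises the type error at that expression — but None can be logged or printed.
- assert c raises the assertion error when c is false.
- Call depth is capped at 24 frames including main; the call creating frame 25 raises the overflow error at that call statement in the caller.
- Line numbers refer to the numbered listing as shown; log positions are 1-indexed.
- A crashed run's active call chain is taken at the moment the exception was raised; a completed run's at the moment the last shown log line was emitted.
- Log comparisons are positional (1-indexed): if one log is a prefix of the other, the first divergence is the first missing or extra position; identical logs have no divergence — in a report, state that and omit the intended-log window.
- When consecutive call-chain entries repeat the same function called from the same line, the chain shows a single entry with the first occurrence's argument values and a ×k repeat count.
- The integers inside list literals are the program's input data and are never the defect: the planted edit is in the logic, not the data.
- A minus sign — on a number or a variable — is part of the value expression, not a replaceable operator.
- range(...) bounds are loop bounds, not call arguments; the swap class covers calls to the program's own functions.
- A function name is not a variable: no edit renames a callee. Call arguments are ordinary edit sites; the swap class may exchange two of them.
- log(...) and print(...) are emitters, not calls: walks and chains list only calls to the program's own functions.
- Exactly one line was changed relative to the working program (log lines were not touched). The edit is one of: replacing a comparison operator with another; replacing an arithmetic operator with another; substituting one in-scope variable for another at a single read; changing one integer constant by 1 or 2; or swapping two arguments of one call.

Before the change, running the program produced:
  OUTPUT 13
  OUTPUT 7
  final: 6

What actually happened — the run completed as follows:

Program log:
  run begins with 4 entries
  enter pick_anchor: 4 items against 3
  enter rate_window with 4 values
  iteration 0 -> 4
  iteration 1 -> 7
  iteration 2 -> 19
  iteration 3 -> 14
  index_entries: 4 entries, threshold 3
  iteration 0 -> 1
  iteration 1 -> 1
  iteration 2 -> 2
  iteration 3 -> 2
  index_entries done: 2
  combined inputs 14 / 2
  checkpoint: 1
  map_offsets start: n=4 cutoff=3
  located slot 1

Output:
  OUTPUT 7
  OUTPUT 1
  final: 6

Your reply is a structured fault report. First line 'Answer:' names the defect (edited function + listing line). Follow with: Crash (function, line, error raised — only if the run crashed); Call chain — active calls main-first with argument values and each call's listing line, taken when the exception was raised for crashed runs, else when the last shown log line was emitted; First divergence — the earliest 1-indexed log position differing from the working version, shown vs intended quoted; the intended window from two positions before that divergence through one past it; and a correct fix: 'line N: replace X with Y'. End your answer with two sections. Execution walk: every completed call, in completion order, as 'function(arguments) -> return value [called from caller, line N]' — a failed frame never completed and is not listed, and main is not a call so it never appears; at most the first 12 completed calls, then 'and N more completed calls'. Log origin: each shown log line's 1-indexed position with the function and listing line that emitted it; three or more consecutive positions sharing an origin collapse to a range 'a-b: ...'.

Answer: the defect is in pick_anchor at line 31.
Core observation: Position 15 is the first bad log line: 'checkpoint: 1' should read 'checkpoint: 7'.
Call chain: main -> map_offsets([4, 3, 12, -5], 3) (called at line 51).
First divergence: at position 15 the run shows 'checkpoint: 1' where the working version logs 'checkpoint: 7'.
Intended log window:
  13: index_entries done: 2
  14: combined inputs 14 / 2
  15: checkpoint: 7
  16: map_offsets start: n=4 cutoff=3
Execution walk:
  rate_window([4, 3, 12, -5]) -> 14  [called from pick_anchor, line 27]
  index_entries([4, 3, 12, -5], 3) -> 2  [called from pick_anchor, line 28]
  pick_anchor([4, 3, 12, -5], 3) -> 1  [called from main, line 49]
  merge_totals([4, 3, 12, -5], 3) -> 1  [called from map_offsets, line 40]
  map_offsets([4, 3, 12, -5], 3) -> 6  [called from main, line 51]
Log line origins:
  1 — main, line 48
  2 — pick_anchor, line 26
  3 — rate_window, line 2
  4-7 — rate_window, line 6
  8 — index_entries, line 10
  9-12 — index_entries, line 15
  13 — index_entries, line 16
  14 — pick_anchor, line 29
  15 — main, line 50
  16 — map_offsets, line 39
  17 — map_offsets, line 41
A correct fix: line 31: replace `quota // quota` with `quota // rate`.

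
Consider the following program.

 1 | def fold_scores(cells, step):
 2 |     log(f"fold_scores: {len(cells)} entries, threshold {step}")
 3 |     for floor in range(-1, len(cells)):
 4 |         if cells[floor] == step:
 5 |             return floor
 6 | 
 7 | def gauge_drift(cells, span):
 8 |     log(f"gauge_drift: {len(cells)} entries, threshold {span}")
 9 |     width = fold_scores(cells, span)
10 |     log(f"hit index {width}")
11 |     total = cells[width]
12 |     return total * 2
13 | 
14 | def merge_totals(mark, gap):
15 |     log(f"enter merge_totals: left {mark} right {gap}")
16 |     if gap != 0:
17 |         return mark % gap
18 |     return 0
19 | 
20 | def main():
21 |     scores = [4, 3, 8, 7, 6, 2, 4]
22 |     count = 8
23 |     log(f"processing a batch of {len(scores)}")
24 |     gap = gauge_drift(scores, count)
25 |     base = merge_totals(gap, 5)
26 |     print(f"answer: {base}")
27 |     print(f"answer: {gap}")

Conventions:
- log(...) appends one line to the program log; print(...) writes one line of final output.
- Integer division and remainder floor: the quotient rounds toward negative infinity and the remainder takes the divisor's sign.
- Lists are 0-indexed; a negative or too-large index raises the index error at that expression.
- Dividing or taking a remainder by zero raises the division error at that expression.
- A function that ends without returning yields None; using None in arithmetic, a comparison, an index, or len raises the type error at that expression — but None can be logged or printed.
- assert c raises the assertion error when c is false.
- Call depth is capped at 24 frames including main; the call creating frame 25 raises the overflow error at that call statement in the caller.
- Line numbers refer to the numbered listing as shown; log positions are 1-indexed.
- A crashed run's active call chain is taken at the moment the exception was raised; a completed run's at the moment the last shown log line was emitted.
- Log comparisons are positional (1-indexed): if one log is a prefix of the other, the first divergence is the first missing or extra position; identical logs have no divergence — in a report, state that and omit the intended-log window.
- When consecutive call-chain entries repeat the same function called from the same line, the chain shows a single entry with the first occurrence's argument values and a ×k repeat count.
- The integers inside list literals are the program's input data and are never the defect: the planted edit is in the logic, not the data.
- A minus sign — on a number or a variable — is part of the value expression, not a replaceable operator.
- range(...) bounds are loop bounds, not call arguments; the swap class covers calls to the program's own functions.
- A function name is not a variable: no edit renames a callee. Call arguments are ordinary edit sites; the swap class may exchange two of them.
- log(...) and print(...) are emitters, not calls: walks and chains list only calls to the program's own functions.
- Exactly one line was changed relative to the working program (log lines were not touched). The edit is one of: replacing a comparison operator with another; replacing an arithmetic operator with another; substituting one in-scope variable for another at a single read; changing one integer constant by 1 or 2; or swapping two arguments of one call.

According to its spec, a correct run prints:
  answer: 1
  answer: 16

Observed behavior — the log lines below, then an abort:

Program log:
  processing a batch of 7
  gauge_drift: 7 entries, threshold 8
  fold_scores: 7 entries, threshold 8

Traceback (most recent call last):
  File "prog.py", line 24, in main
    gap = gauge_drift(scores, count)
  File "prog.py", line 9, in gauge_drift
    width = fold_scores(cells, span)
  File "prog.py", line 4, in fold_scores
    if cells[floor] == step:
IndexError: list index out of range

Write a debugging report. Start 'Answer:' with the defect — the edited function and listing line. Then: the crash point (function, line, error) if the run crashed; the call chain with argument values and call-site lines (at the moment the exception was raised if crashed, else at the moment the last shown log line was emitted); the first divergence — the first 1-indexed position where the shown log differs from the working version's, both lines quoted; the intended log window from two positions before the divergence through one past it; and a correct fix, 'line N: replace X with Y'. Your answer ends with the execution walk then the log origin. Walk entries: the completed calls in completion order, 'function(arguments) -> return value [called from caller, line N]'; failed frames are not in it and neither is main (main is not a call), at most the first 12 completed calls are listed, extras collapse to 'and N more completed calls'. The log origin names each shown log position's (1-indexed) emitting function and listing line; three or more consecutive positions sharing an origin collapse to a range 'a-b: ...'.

Answer: the defect is in fold_scores at line 3.
Key fact: Only 3 log lines were emitted before the run died; the intended continuation was 'hit index 2'.
Crash: fold_scores, line 4, IndexError.
Call chain: main -> gauge_drift([4, 3, 8, 7, 6, 2, 4], 8) (called at line 24) -> fold_scores([4, 3, 8, 7, 6, 2, 4], 8) (called at line 9).
First divergence: position 4 (shown log ended at 3 lines; the working version continues: 'hit index 2').
Intended log window:
  2: gauge_drift: 7 entries, threshold 8
  3: fold_scores: 7 entries, threshold 8
  4: hit index 2
  5: enter merge_totals: left 16 right 5
Execution walk:
  (no call completed)
Origin of each log line:
  1: logged in main at line 23
  2: logged in gauge_drift at line 8
  3: logged in fold_scores at line 2
A correct fix: line 3: replace `-1` with `0`.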